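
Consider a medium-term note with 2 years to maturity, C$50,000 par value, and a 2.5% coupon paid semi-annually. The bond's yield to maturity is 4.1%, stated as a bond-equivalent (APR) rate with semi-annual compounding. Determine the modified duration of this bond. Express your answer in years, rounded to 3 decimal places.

Periodic yield y = 0.0205. First find Macaulay duration:
  t   CF        PV=CF/(1+0.0205)^t    t·PV
  1       625.00       612.4449       612.4449
  2       625.00       600.1420     1,200.2839
  3       625.00       588.0862     1,764.2586
  4    50,625.00    46,678.0817   186,712.3269
  Σ                 48,478.7548   190,289.3143
P = 48,478.7548; Macaulay duration = 190,289.3143 / 48,478.7548 = 3.92521 half-year periods = 1.96261 years.
Modified duration = D_Mac / (1 + y) = 1.96261 / 1.0205 = 1.92318 years.

1.923 years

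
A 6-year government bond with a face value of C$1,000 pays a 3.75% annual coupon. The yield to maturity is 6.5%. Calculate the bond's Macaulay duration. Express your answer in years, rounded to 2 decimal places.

5.44 years

Periodic yield y = 0.065. Discount each cash flow and weight by its year:
  t   CF        PV=CF/(1+0.065)^t    t·PV
  1        37.50        35.2113        35.2113
  2        37.50        33.0622        66.1244
  3        37.50        31.0443        93.1330
  4        37.50        29.1496       116.5985
  5        37.50        27.3705       136.8527
  6     1,037.50       711.0341     4,266.2049
  Σ                    866.8721     4,714.1247
Price P = Σ PV = 866.8721.
Macaulay duration = Σ(t·PV) / P = 4,714.1247 / 866.8721 = 5.43809 years.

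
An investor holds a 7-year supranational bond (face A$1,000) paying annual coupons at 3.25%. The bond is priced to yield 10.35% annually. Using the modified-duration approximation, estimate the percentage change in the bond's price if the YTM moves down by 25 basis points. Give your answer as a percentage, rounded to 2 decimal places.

+1.40%

Periodic yield y = 0.1035. Modified duration first:
  t   CF        PV=CF/(1+0.1035)^t    t·PV
  1        32.50        29.4517        29.4517
  2        32.50        26.6894        53.3788
  3        32.50        24.1861        72.5584
  4        32.50        21.9177        87.6706
  5        32.50        19.8619        99.3097
  6        32.50        17.9990       107.9942
  7     1,032.50       518.1836     3,627.2855
  Σ                    658.2895     4,077.6489
P = 658.2895; D_Mac = 6.19431 yrs; D_mod = 6.19431/(1+0.1035) = 5.61333 yrs.
ΔP/P ≈ -D_mod · Δy = -5.61333 × (-0.0025) = +0.014033 = +1.4033%.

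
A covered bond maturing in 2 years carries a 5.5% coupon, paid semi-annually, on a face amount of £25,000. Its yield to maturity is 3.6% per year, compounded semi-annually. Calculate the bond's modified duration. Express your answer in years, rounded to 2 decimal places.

1.89 years

Periodic yield y = 0.018. First find Macaulay duration:
  t   CF        PV=CF/(1+0.018)^t    t·PV
  1       687.50       675.3438       675.3438
  2       687.50       663.4026     1,326.8051
  3       687.50       651.6725     1,955.0174
  4    25,687.50    23,918.3230    95,673.2922
  Σ                 25,908.7419    99,630.4585
P = 25,908.7419; Macaulay duration = 99,630.4585 / 25,908.7419 = 3.84544 half-year periods = 1.92272 years.
Modified duration = D_Mac / (1 + y) = 1.92272 / 1.018 = 1.88872 years.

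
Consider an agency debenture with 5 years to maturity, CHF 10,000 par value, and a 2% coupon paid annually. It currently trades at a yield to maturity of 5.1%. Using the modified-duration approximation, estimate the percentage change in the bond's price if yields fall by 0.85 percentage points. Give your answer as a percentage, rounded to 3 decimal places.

+3.874%

Periodic yield y = 0.051. Modified duration first:
  t   CF        PV=CF/(1+0.051)^t    t·PV
  1       200.00       190.2950       190.2950
  2       200.00       181.0609       362.1217
  3       200.00       172.2748       516.8245
  4       200.00       163.9152       655.6607
  5    10,200.00     7,954.0184    39,770.0920
  Σ                  8,661.5642    41,494.9939
P = 8,661.5642; D_Mac = 4.79070 yrs; D_mod = 4.79070/(1+0.051) = 4.55823 yrs.
ΔP/P ≈ -D_mod · Δy = -4.55823 × (-0.0085) = +0.038745 = +3.8745%.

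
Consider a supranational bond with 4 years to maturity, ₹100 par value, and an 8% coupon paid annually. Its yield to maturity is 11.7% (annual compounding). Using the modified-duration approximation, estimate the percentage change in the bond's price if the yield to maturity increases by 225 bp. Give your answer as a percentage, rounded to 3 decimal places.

Periodic yield y = 0.117. Modified duration first:
  t   CF        PV=CF/(1+0.117)^t    t·PV
  1         8.00         7.1620         7.1620
  2         8.00         6.4119        12.8237
  3         8.00         5.7402        17.2207
  4       108.00        69.3763       277.5052
  Σ                     88.6904       314.7116
P = 88.6904; D_Mac = 3.54843 yrs; D_mod = 3.54843/(1+0.117) = 3.17675 yrs.
ΔP/P ≈ -D_mod · Δy = -3.17675 × (+0.0225) = -0.071477 = -7.1477%.

-7.148%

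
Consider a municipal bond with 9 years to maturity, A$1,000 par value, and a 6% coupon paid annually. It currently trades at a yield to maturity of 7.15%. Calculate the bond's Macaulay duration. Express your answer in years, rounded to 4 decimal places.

7.1293 years

Periodic yield y = 0.0715. Discount each cash flow and weight by its year:
  t   CF        PV=CF/(1+0.0715)^t    t·PV
  1        60.00        55.9963        55.9963
  2        60.00        52.2597       104.5194
  3        60.00        48.7725       146.3174
  4        60.00        45.5179       182.0717
  5        60.00        42.4806       212.4029
  6        60.00        39.6459       237.8754
  7        60.00        37.0004       259.0026
  8        60.00        34.5314       276.2510
  9     1,060.00       569.3460     5,124.1142
  Σ                    925.5506     6,598.5507
Price P = Σ PV = 925.5506.
Macaulay duration = Σ(t·PV) / P = 6,598.5507 / 925.5506 = 7.12932 years.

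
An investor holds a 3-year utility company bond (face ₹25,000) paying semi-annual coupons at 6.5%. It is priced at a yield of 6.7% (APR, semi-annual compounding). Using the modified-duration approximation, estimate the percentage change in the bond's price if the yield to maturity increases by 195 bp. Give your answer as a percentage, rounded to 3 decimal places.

Periodic yield y = 0.0335. Modified duration first:
  t   CF        PV=CF/(1+0.0335)^t    t·PV
  1       812.50       786.1635       786.1635
  2       812.50       760.6807     1,521.3614
  3       812.50       736.0239     2,208.0718
  4       812.50       712.1663     2,848.6654
  5       812.50       689.0821     3,445.4105
  6    25,812.50    21,182.0107   127,092.0642
  Σ                 24,866.1273   137,901.7368
P = 24,866.1273; D_Mac = 5.54577 half-year periods = 2.77288 yrs; D_mod = 2.77288/(1+0.0335) = 2.68300 yrs.
ΔP/P ≈ -D_mod · Δy = -2.68300 × (+0.0195) = -0.052319 = -5.2319%.

-5.232%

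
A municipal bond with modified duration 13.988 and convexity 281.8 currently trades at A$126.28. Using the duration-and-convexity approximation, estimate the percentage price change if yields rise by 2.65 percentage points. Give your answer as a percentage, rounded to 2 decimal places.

-27.17%

Duration effect: -D_mod·Δy = -13.988 × (+0.0265) = -0.370682
Convexity effect: ½·C·(Δy)² = 0.5 × 281.8 × (0.0265)² = +0.098947025
ΔP/P ≈ -0.370682 + 0.098947025 = -0.271734975
= -27.1734975%.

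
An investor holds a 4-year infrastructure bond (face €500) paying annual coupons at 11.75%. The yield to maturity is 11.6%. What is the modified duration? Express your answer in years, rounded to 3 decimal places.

Periodic yield y = 0.116. First find Macaulay duration:
  t   CF        PV=CF/(1+0.116)^t    t·PV
  1        58.75        52.6434        52.6434
  2        58.75        47.1715        94.3430
  3        58.75        42.2683       126.8050
  4       558.75       360.2141     1,440.8566
  Σ                    502.2973     1,714.6479
P = 502.2973; Macaulay duration = 1,714.6479 / 502.2973 = 3.41361 years.
Modified duration = D_Mac / (1 + y) = 3.41361 / 1.116 = 3.05879 years.

3.059 years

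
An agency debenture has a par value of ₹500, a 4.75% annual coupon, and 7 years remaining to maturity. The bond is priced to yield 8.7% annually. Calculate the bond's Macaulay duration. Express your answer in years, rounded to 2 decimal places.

Periodic yield y = 0.087. Discount each cash flow and weight by its year:
  t   CF        PV=CF/(1+0.087)^t    t·PV
  1        23.75        21.8491        21.8491
  2        23.75        20.1004        40.2008
  3        23.75        18.4916        55.4749
  4        23.75        17.0116        68.0464
  5        23.75        15.6501        78.2503
  6        23.75        14.3975        86.3849
  7       523.75       292.0904     2,044.6325
  Σ                    399.5906     2,394.8389
Price P = Σ PV = 399.5906.
Macaulay duration = Σ(t·PV) / P = 2,394.8389 / 399.5906 = 5.99323 years.

5.99 years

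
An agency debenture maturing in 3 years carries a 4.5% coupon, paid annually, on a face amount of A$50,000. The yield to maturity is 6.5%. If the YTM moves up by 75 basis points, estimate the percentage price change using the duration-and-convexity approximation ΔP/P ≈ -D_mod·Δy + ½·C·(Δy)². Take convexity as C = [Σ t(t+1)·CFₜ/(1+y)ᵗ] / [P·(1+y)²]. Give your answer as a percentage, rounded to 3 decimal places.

With y = 0.065:
  t   CF        PV=CF/(1+0.065)^t    t·PV        t(t+1)·PV
  1     2,250.00     2,112.6761     2,112.6761       4,225.3521
  2     2,250.00     1,983.7334     3,967.4668      11,902.4003
  3    52,250.00    43,255.1150   129,765.3451     519,061.3806
  Σ                 47,351.5245   135,845.4880     535,189.1330
P = 47,351.5245; D_Mac = 2.86887 yrs; D_mod = 2.69378 yrs; C = 9.96493.
Duration effect: -2.69378 × (+0.0075) = -0.020203
Convexity effect: 0.5 × 9.96493 × (0.0075)² = +0.0002803
ΔP/P ≈ -0.020203 + 0.0002803 = -0.019923 = -1.9923%.

-1.992%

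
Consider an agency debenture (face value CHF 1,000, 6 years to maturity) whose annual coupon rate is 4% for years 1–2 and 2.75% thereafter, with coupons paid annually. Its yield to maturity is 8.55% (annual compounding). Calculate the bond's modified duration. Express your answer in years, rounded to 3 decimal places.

4.990 years

Periodic yield y = 0.0855. First find Macaulay duration:
  t   CF        PV=CF/(1+0.0855)^t    t·PV
  1        40.00        36.8494        36.8494
  2        40.00        33.9469        67.8938
  3        27.50        21.5002        64.5007
  4        27.50        19.8068        79.2270
  5        27.50        18.2467        91.2333
  6     1,027.50       628.0625     3,768.3750
  Σ                    758.4125     4,108.0793
P = 758.4125; Macaulay duration = 4,108.0793 / 758.4125 = 5.41668 years.
Modified duration = D_Mac / (1 + y) = 5.41668 / 1.0855 = 4.99003 years.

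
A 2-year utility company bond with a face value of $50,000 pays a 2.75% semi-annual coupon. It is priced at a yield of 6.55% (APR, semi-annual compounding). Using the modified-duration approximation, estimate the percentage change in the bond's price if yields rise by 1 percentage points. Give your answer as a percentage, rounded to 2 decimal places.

-1.90%

Periodic yield y = 0.03275. Modified duration first:
  t   CF        PV=CF/(1+0.03275)^t    t·PV
  1       687.50       665.6984       665.6984
  2       687.50       644.5881     1,289.1762
  3       687.50       624.1473     1,872.4419
  4    50,687.50    44,557.4221   178,229.6886
  Σ                 46,491.8559   182,057.0051
P = 46,491.8559; D_Mac = 3.91589 half-year periods = 1.95795 yrs; D_mod = 1.95795/(1+0.03275) = 1.89586 yrs.
ΔP/P ≈ -D_mod · Δy = -1.89586 × (+0.01) = -0.018959 = -1.8959%.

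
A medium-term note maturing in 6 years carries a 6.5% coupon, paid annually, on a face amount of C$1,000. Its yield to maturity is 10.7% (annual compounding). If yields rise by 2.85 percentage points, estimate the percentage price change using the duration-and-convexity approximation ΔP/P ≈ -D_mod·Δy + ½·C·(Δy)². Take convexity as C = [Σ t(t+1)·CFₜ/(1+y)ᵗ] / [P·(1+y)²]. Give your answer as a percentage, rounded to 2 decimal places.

-11.91%

With y = 0.107:
  t   CF        PV=CF/(1+0.107)^t    t·PV        t(t+1)·PV
  1        65.00        58.7173        58.7173         117.4345
  2        65.00        53.0418       106.0836         318.2507
  3        65.00        47.9149       143.7447         574.9787
  4        65.00        43.2835       173.1342         865.6710
  5        65.00        39.0999       195.4993       1,172.9959
  6     1,065.00       578.7139     3,472.2832      24,305.9821
  Σ                    820.7712     4,149.4622      27,355.3129
P = 820.7712; D_Mac = 5.05557 yrs; D_mod = 4.56691 yrs; C = 27.19721.
Duration effect: -4.56691 × (+0.0285) = -0.130157
Convexity effect: 0.5 × 27.19721 × (0.0285)² = +0.0110455
ΔP/P ≈ -0.130157 + 0.0110455 = -0.119111 = -11.9111%.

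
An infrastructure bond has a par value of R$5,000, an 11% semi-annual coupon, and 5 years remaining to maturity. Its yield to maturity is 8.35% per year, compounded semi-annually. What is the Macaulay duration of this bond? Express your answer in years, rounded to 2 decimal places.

Periodic yield y = 0.04175. Discount each cash flow and weight by its period:
  t   CF        PV=CF/(1+0.04175)^t    t·PV
  1       275.00       263.9789       263.9789
  2       275.00       253.3995       506.7989
  3       275.00       243.2440       729.7321
  4       275.00       233.4956       933.9823
  5       275.00       224.1378     1,120.6891
  6       275.00       215.1551     1,290.9306
  7       275.00       206.5324     1,445.7266
  8       275.00       198.2552     1,586.0417
  9       275.00       190.3098     1,712.7880
  10    5,275.00     3,504.1878    35,041.8780
  Σ                  5,532.6960    44,632.5461
Price P = Σ PV = 5,532.6960.
Macaulay duration = Σ(t·PV) / P = 44,632.5461 / 5,532.6960 = 8.06705 half-year periods.
In years: 8.06705 / 2 = 4.03353 years.

4.03 years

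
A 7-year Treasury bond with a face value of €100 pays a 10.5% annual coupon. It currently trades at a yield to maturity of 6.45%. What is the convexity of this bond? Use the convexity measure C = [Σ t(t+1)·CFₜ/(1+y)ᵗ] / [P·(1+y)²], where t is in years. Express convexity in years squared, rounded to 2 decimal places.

With y = 0.0645:
  t   CF        PV=CF/(1+0.0645)^t    t·PV        t(t+1)·PV
  1        10.50         9.8638         9.8638          19.7276
  2        10.50         9.2661        18.5322          55.5967
  3        10.50         8.7047        26.1140         104.4560
  4        10.50         8.1772        32.7090         163.5448
  5        10.50         7.6818        38.4088         230.4529
  6        10.50         7.2163        43.2979         303.0851
  7       110.50        71.3416       499.3909       3,995.1275
  Σ                    122.2515       668.3166       4,871.9906
P = 122.2515.
Convexity = Σ t(t+1)·PV / [P·(1+y)²] = 4,871.9906 / (122.2515 × 1.133160) = 35.16909.

35.17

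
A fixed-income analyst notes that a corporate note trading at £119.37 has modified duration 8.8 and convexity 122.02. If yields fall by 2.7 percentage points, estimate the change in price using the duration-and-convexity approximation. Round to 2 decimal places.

+£33.67

Duration effect: -D_mod·Δy = -8.8 × (-0.027) = +0.237600
Convexity effect: ½·C·(Δy)² = 0.5 × 122.02 × (-0.027)² = +0.04447629
ΔP/P ≈ +0.237600 + 0.04447629 = +0.28207629
ΔP ≈ 119.37 × (+0.28207629) = +33.6714467373.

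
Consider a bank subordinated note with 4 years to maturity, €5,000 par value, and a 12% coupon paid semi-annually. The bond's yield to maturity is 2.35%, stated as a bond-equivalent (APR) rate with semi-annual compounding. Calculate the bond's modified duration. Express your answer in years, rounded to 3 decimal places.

3.367 years

Periodic yield y = 0.01175. First find Macaulay duration:
  t   CF        PV=CF/(1+0.01175)^t    t·PV
  1       300.00       296.5159       296.5159
  2       300.00       293.0723       586.1447
  3       300.00       289.6687       869.0062
  4       300.00       286.3047     1,145.2186
  5       300.00       282.9796     1,414.8982
  6       300.00       279.6932     1,678.1595
  7       300.00       276.4450     1,935.1151
  8     5,300.00     4,827.1430    38,617.1440
  Σ                  6,831.8226    46,542.2022
P = 6,831.8226; Macaulay duration = 46,542.2022 / 6,831.8226 = 6.81256 half-year periods = 3.40628 years.
Modified duration = D_Mac / (1 + y) = 3.40628 / 1.01175 = 3.36672 years.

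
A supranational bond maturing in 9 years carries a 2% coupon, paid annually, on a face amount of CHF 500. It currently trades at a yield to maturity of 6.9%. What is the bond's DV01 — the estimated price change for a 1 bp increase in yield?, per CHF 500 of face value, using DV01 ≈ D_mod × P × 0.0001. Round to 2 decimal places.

CHF 0.26

Periodic yield y = 0.069.
  t   CF        PV=CF/(1+0.069)^t    t·PV
  1        10.00         9.3545         9.3545
  2        10.00         8.7507        17.5015
  3        10.00         8.1859        24.5577
  4        10.00         7.6575        30.6302
  5        10.00         7.1633        35.8164
  6        10.00         6.7009        40.2055
  7        10.00         6.2684        43.8787
  8        10.00         5.8638        46.9103
  9       510.00       279.7505     2,517.7543
  Σ                    339.6956     2,766.6090
P = 339.6956; D_Mac = 8.14438 yrs; D_mod = 7.61869 yrs.
DV01 ≈ 7.61869 × 339.6956 × 0.0001 = 0.258803.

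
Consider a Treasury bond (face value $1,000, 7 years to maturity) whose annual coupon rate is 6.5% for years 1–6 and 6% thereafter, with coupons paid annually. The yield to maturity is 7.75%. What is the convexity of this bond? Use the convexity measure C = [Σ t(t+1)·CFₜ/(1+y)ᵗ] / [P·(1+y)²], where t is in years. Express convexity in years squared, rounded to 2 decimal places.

37.30

With y = 0.0775:
  t   CF        PV=CF/(1+0.0775)^t    t·PV        t(t+1)·PV
  1        65.00        60.3248        60.3248         120.6497
  2        65.00        55.9859       111.9718         335.9155
  3        65.00        51.9591       155.8773         623.5091
  4        65.00        48.2219       192.8876         964.4378
  5        65.00        44.7535       223.7675       1,342.6049
  6        65.00        41.5346       249.2074       1,744.4518
  7     1,060.00       628.6153     4,400.3068      35,202.4541
  Σ                    931.3950     5,394.3431      40,334.0228
P = 931.3950.
Convexity = Σ t(t+1)·PV / [P·(1+y)²] = 40,334.0228 / (931.3950 × 1.161006) = 37.29950.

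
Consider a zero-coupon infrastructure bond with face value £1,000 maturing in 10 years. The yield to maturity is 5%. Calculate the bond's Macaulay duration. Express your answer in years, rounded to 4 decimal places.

A zero-coupon bond has a single cash flow at maturity, so its Macaulay duration equals its maturity: 10 years.

10.0000 years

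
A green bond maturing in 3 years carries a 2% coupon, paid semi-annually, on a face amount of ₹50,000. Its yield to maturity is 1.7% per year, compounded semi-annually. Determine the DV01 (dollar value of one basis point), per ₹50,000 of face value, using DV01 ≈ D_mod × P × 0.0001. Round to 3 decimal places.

Periodic yield y = 0.0085.
  t   CF        PV=CF/(1+0.0085)^t    t·PV
  1       500.00       495.7858       495.7858
  2       500.00       491.6072       983.2143
  3       500.00       487.4637     1,462.3912
  4       500.00       483.3552     1,933.4208
  5       500.00       479.2813     2,396.4065
  6    50,500.00    47,999.4170   287,996.5022
  Σ                 50,436.9102   295,267.7209
P = 50,436.9102; D_Mac = 5.85420 half-year periods = 2.92710 yrs; D_mod = 2.90243 yrs.
DV01 ≈ 2.90243 × 50,436.9102 × 0.0001 = 14.638955.

₹14.639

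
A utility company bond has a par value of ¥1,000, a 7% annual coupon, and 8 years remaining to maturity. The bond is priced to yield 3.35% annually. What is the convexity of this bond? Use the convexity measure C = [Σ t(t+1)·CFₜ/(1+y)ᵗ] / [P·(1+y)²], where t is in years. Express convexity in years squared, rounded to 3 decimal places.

With y = 0.0335:
  t   CF        PV=CF/(1+0.0335)^t    t·PV        t(t+1)·PV
  1        70.00        67.7310        67.7310         135.4620
  2        70.00        65.5356       131.0711         393.2134
  3        70.00        63.4113       190.2339         760.9355
  4        70.00        61.3559       245.4235       1,227.1174
  5        70.00        59.3671       296.8354       1,781.0122
  6        70.00        57.4427       344.6564       2,412.5951
  7        70.00        55.5808       389.0655       3,112.5239
  8     1,070.00       822.0532     6,576.4257      59,187.8312
  Σ                  1,252.4776     8,241.4425      69,010.6907
P = 1,252.4776.
Convexity = Σ t(t+1)·PV / [P·(1+y)²] = 69,010.6907 / (1,252.4776 × 1.068122) = 51.58524.

51.585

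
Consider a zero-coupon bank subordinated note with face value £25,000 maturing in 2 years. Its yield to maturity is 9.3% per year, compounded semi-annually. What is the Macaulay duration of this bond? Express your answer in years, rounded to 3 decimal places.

A zero-coupon bond has a single cash flow at maturity, so its Macaulay duration equals its maturity: 2 years.
(Equivalently: 4 semi-annual periods ÷ 2 = 2 years.)

2.000 years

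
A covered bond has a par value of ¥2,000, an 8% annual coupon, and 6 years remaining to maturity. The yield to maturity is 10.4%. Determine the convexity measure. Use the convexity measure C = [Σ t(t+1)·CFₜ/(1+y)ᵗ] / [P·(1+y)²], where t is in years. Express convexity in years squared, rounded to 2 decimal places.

26.39

With y = 0.104:
  t   CF        PV=CF/(1+0.104)^t    t·PV        t(t+1)·PV
  1       160.00       144.9275       144.9275         289.8551
  2       160.00       131.2749       262.5499         787.6497
  3       160.00       118.9085       356.7254       1,426.9015
  4       160.00       107.7069       430.8278       2,154.1388
  5       160.00        97.5606       487.8032       2,926.8190
  6     2,160.00     1,192.9969     7,157.9813      50,105.8693
  Σ                  1,793.3754     8,840.8151      57,691.2334
P = 1,793.3754.
Convexity = Σ t(t+1)·PV / [P·(1+y)²] = 57,691.2334 / (1,793.3754 × 1.218816) = 26.39371.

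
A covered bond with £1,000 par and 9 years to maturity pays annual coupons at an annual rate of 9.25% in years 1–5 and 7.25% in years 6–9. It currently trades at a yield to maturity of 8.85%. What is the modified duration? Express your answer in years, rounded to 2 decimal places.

Periodic yield y = 0.0885. First find Macaulay duration:
  t   CF        PV=CF/(1+0.0885)^t    t·PV
  1        92.50        84.9793        84.9793
  2        92.50        78.0701       156.1402
  3        92.50        71.7227       215.1680
  4        92.50        65.8913       263.5652
  5        92.50        60.5340       302.6701
  6        72.50        43.5880       261.5283
  7        72.50        40.0441       280.3090
  8        72.50        36.7884       294.3070
  9     1,072.50       499.9671     4,499.7036
  Σ                    981.5851     6,358.3707
P = 981.5851; Macaulay duration = 6,358.3707 / 981.5851 = 6.47766 years.
Modified duration = D_Mac / (1 + y) = 6.47766 / 1.0885 = 5.95099 years.

5.95 years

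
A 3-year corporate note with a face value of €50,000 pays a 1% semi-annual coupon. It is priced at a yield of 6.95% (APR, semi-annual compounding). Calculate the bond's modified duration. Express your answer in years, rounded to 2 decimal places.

2.86 years

Periodic yield y = 0.03475. First find Macaulay duration:
  t   CF        PV=CF/(1+0.03475)^t    t·PV
  1       250.00       241.6043       241.6043
  2       250.00       233.4905       466.9809
  3       250.00       225.6492       676.9475
  4       250.00       218.0712       872.2847
  5       250.00       210.7477     1,053.7385
  6    50,250.00    40,937.7016   245,626.2094
  Σ                 42,067.2643   248,937.7652
P = 42,067.2643; Macaulay duration = 248,937.7652 / 42,067.2643 = 5.91761 half-year periods = 2.95881 years.
Modified duration = D_Mac / (1 + y) = 2.95881 / 1.03475 = 2.85944 years.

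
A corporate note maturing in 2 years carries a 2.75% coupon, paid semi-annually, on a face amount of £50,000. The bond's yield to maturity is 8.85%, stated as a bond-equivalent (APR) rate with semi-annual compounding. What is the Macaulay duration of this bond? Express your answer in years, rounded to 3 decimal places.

1.957 years

Periodic yield y = 0.04425. Discount each cash flow and weight by its period:
  t   CF        PV=CF/(1+0.04425)^t    t·PV
  1       687.50       658.3672       658.3672
  2       687.50       630.4690     1,260.9380
  3       687.50       603.7529     1,811.2588
  4    50,687.50    42,626.8201   170,507.2803
  Σ                 44,519.4092   174,237.8443
Price P = Σ PV = 44,519.4092.
Macaulay duration = Σ(t·PV) / P = 174,237.8443 / 44,519.4092 = 3.91375 half-year periods.
In years: 3.91375 / 2 = 1.95688 years.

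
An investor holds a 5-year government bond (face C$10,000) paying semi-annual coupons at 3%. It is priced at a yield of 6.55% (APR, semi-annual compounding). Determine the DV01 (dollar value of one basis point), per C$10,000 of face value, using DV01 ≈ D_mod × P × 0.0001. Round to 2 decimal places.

C$3.83

Periodic yield y = 0.03275.
  t   CF        PV=CF/(1+0.03275)^t    t·PV
  1       150.00       145.2433       145.2433
  2       150.00       140.6374       281.2748
  3       150.00       136.1776       408.5328
  4       150.00       131.8592       527.4368
  5       150.00       127.6778       638.3888
  6       150.00       123.6289       741.7735
  7       150.00       119.7085       837.9592
  8       150.00       115.9123       927.2986
  9       150.00       112.2366     1,010.1292
  10   10,150.00     7,353.8371    73,538.3711
  Σ                  8,506.9186    79,056.4080
P = 8,506.9186; D_Mac = 9.29319 half-year periods = 4.64659 yrs; D_mod = 4.49924 yrs.
DV01 ≈ 4.49924 × 8,506.9186 × 0.0001 = 3.827471.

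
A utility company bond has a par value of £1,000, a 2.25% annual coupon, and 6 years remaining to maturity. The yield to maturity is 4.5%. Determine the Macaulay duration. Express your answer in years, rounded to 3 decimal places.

Periodic yield y = 0.045. Discount each cash flow and weight by its year:
  t   CF        PV=CF/(1+0.045)^t    t·PV
  1        22.50        21.5311        21.5311
  2        22.50        20.6039        41.2078
  3        22.50        19.7167        59.1500
  4        22.50        18.8676        75.4705
  5        22.50        18.0551        90.2757
  6     1,022.50       785.1734     4,711.0404
  Σ                    883.9479     4,998.6756
Price P = Σ PV = 883.9479.
Macaulay duration = Σ(t·PV) / P = 4,998.6756 / 883.9479 = 5.65494 years.

5.655 years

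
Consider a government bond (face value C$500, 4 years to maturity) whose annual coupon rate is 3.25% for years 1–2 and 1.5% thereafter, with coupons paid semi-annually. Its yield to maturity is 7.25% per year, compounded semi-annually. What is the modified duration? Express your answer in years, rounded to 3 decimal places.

3.648 years

Periodic yield y = 0.03625. First find Macaulay duration:
  t   CF        PV=CF/(1+0.03625)^t    t·PV
  1        8.125         7.8408         7.8408
  2        8.125         7.5665        15.1330
  3        8.125         7.3018        21.9054
  4        8.125         7.0464        28.1855
  5        3.750         3.1384        15.6920
  6        3.750         3.0286        18.1717
  7        3.750         2.9227        20.4587
  8      503.750       378.8774     3,031.0193
  Σ                    417.7225     3,158.4062
P = 417.7225; Macaulay duration = 3,158.4062 / 417.7225 = 7.56102 half-year periods = 3.78051 years.
Modified duration = D_Mac / (1 + y) = 3.78051 / 1.03625 = 3.64826 years.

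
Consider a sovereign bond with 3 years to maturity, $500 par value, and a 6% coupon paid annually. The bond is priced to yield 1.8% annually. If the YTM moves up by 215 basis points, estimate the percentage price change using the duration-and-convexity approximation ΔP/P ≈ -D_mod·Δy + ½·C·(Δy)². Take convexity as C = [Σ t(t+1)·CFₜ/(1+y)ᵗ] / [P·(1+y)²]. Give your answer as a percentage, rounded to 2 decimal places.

With y = 0.018:
  t   CF        PV=CF/(1+0.018)^t    t·PV        t(t+1)·PV
  1        30.00        29.4695        29.4695          58.9391
  2        30.00        28.9485        57.8970         173.6909
  3       530.00       502.3802     1,507.1407       6,028.5627
  Σ                    560.7982     1,594.5072       6,261.1926
P = 560.7982; D_Mac = 2.84328 yrs; D_mod = 2.79301 yrs; C = 10.77345.
Duration effect: -2.79301 × (+0.0215) = -0.060050
Convexity effect: 0.5 × 10.77345 × (0.0215)² = +0.0024900
ΔP/P ≈ -0.060050 + 0.0024900 = -0.057560 = -5.7560%.

-5.76%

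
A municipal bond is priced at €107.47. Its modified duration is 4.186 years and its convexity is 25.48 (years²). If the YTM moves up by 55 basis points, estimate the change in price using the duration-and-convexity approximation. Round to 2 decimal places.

-€2.43

Duration effect: -D_mod·Δy = -4.186 × (+0.0055) = -0.023023
Convexity effect: ½·C·(Δy)² = 0.5 × 25.48 × (0.0055)² = +0.000385385
ΔP/P ≈ -0.023023 + 0.000385385 = -0.022637615
ΔP ≈ 107.47 × (-0.022637615) = -2.43286448405.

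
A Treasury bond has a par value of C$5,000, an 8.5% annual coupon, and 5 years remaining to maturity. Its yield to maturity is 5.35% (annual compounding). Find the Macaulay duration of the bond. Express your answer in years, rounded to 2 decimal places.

Periodic yield y = 0.0535. Discount each cash flow and weight by its year:
  t   CF        PV=CF/(1+0.0535)^t    t·PV
  1       425.00       403.4172       403.4172
  2       425.00       382.9304       765.8608
  3       425.00       363.4840     1,090.4520
  4       425.00       345.0252     1,380.1007
  5     5,425.00     4,180.4886    20,902.4430
  Σ                  5,675.3454    24,542.2736
Price P = Σ PV = 5,675.3454.
Macaulay duration = Σ(t·PV) / P = 24,542.2736 / 5,675.3454 = 4.32437 years.

4.32 years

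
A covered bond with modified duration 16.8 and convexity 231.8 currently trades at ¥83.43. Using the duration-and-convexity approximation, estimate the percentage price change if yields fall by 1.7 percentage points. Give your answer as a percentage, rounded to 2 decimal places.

+31.91%

Duration effect: -D_mod·Δy = -16.8 × (-0.017) = +0.285600
Convexity effect: ½·C·(Δy)² = 0.5 × 231.8 × (-0.017)² = +0.0334951
ΔP/P ≈ +0.285600 + 0.0334951 = +0.3190951
= +31.90951%.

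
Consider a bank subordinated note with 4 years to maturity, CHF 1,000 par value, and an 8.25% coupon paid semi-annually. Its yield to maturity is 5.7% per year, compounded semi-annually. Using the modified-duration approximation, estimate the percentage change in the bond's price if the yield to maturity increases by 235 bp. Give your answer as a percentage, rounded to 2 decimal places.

-8.03%

Periodic yield y = 0.0285. Modified duration first:
  t   CF        PV=CF/(1+0.0285)^t    t·PV
  1        41.25        40.1070        40.1070
  2        41.25        38.9956        77.9912
  3        41.25        37.9150       113.7450
  4        41.25        36.8644       147.4575
  5        41.25        35.8428       179.2142
  6        41.25        34.8496       209.0978
  7        41.25        33.8839       237.1876
  8     1,041.25       831.6118     6,652.8944
  Σ                  1,090.0701     7,657.6946
P = 1,090.0701; D_Mac = 7.02496 half-year periods = 3.51248 yrs; D_mod = 3.51248/(1+0.0285) = 3.41515 yrs.
ΔP/P ≈ -D_mod · Δy = -3.41515 × (+0.0235) = -0.080256 = -8.0256%.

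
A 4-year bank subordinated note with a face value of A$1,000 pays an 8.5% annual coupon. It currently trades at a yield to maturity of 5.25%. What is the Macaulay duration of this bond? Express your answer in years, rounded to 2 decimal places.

3.58 years

Periodic yield y = 0.0525. Discount each cash flow and weight by its year:
  t   CF        PV=CF/(1+0.0525)^t    t·PV
  1        85.00        80.7601        80.7601
  2        85.00        76.7317       153.4634
  3        85.00        72.9042       218.7126
  4     1,085.00       884.1813     3,536.7252
  Σ                  1,114.5773     3,989.6612
Price P = Σ PV = 1,114.5773.
Macaulay duration = Σ(t·PV) / P = 3,989.6612 / 1,114.5773 = 3.57953 years.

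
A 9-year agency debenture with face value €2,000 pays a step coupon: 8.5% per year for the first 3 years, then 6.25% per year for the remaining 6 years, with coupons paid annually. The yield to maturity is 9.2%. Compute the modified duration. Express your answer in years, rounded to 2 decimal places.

6.06 years

Periodic yield y = 0.092. First find Macaulay duration:
  t   CF        PV=CF/(1+0.092)^t    t·PV
  1       170.00       155.6777       155.6777
  2       170.00       142.5620       285.1239
  3       170.00       130.5512       391.6537
  4       125.00        87.9062       351.6248
  5       125.00        80.5002       402.5009
  6       125.00        73.7181       442.3087
  7       125.00        67.5074       472.5520
  8       125.00        61.8200       494.5599
  9     2,125.00       962.3991     8,661.5915
  Σ                  1,762.6418    11,657.5930
P = 1,762.6418; Macaulay duration = 11,657.5930 / 1,762.6418 = 6.61371 years.
Modified duration = D_Mac / (1 + y) = 6.61371 / 1.092 = 6.05651 years.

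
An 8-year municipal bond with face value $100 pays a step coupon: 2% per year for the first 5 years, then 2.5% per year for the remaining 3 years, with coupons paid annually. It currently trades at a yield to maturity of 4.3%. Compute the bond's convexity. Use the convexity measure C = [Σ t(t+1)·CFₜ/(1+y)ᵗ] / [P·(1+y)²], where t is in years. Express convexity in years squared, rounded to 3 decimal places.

59.702

With y = 0.043:
  t   CF        PV=CF/(1+0.043)^t    t·PV        t(t+1)·PV
  1         2.00         1.9175         1.9175           3.8351
  2         2.00         1.8385         3.6770          11.0309
  3         2.00         1.7627         5.2881          21.1523
  4         2.00         1.6900         6.7601          33.8005
  5         2.00         1.6203         8.1017          48.6105
  6         2.50         1.9419        11.6516          81.5612
  7         2.50         1.8619        13.0331         104.2648
  8       102.50        73.1896       585.5168       5,269.6515
  Σ                     85.8225       635.9460       5,573.9068
P = 85.8225.
Convexity = Σ t(t+1)·PV / [P·(1+y)²] = 5,573.9068 / (85.8225 × 1.087849) = 59.70214.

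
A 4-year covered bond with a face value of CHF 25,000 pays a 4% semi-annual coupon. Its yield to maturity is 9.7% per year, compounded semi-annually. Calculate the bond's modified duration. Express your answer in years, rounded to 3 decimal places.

3.530 years

Periodic yield y = 0.0485. First find Macaulay duration:
  t   CF        PV=CF/(1+0.0485)^t    t·PV
  1       500.00       476.8717       476.8717
  2       500.00       454.8133       909.6266
  3       500.00       433.7752     1,301.3255
  4       500.00       413.7102     1,654.8409
  5       500.00       394.5734     1,972.8671
  6       500.00       376.3218     2,257.9309
  7       500.00       358.9145     2,512.4012
  8    25,500.00    17,457.9282   139,663.4253
  Σ                 20,366.9083   150,749.2893
P = 20,366.9083; Macaulay duration = 150,749.2893 / 20,366.9083 = 7.40168 half-year periods = 3.70084 years.
Modified duration = D_Mac / (1 + y) = 3.70084 / 1.0485 = 3.52965 years.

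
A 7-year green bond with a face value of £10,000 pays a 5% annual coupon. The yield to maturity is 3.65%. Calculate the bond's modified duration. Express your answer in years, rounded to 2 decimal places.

Periodic yield y = 0.0365. First find Macaulay duration:
  t   CF        PV=CF/(1+0.0365)^t    t·PV
  1       500.00       482.3927       482.3927
  2       500.00       465.4054       930.8107
  3       500.00       449.0163     1,347.0488
  4       500.00       433.2043     1,732.8173
  5       500.00       417.9492     2,089.7459
  6       500.00       403.2312     2,419.3874
  7    10,500.00     8,169.6632    57,187.6426
  Σ                 10,820.8623    66,189.8454
P = 10,820.8623; Macaulay duration = 66,189.8454 / 10,820.8623 = 6.11687 years.
Modified duration = D_Mac / (1 + y) = 6.11687 / 1.0365 = 5.90147 years.

5.90 years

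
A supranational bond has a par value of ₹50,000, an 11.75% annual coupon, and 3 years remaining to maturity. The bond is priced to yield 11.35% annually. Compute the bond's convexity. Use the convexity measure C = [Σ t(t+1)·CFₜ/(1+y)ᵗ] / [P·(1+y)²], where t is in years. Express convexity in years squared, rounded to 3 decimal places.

8.381

With y = 0.1135:
  t   CF        PV=CF/(1+0.1135)^t    t·PV        t(t+1)·PV
  1     5,875.00     5,276.1563     5,276.1563      10,552.3125
  2     5,875.00     4,738.3532     9,476.7064      28,430.1191
  3    55,875.00    40,471.2736   121,413.8209     485,655.2838
  Σ                 50,485.7831   136,166.6836     524,637.7154
P = 50,485.7831.
Convexity = Σ t(t+1)·PV / [P·(1+y)²] = 524,637.7154 / (50,485.7831 × 1.239882) = 8.38127.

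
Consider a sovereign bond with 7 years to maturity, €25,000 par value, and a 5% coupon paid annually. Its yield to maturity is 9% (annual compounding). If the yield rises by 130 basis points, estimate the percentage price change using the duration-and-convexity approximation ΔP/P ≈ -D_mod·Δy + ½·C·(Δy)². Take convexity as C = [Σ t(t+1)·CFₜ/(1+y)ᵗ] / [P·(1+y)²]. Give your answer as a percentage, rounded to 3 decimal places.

-6.773%

With y = 0.09:
  t   CF        PV=CF/(1+0.09)^t    t·PV        t(t+1)·PV
  1     1,250.00     1,146.7890     1,146.7890       2,293.5780
  2     1,250.00     1,052.1000     2,104.2000       6,312.5999
  3     1,250.00       965.2294     2,895.6881      11,582.7522
  4     1,250.00       885.5315     3,542.1261      17,710.6303
  5     1,250.00       812.4142     4,062.0712      24,372.4270
  6     1,250.00       745.3342     4,472.0050      31,304.0347
  7    26,250.00    14,359.6489   100,517.5425     804,140.3399
  Σ                 19,967.0472   118,740.4217     897,716.3620
P = 19,967.0472; D_Mac = 5.94682 yrs; D_mod = 5.45580 yrs; C = 37.84184.
Duration effect: -5.45580 × (+0.013) = -0.070925
Convexity effect: 0.5 × 37.84184 × (0.013)² = +0.0031976
ΔP/P ≈ -0.070925 + 0.0031976 = -0.067728 = -6.7728%.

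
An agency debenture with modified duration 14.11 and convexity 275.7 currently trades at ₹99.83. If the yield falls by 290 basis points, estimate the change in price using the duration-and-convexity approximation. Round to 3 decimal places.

+₹52.423

Duration effect: -D_mod·Δy = -14.11 × (-0.029) = +0.409190
Convexity effect: ½·C·(Δy)² = 0.5 × 275.7 × (-0.029)² = +0.11593185
ΔP/P ≈ +0.409190 + 0.11593185 = +0.52512185
ΔP ≈ 99.83 × (+0.52512185) = +52.4229142855.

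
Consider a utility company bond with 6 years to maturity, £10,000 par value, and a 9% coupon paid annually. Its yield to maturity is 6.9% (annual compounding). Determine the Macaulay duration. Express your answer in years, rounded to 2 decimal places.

4.95 years

Periodic yield y = 0.069. Discount each cash flow and weight by its year:
  t   CF        PV=CF/(1+0.069)^t    t·PV
  1       900.00       841.9083       841.9083
  2       900.00       787.5663     1,575.1325
  3       900.00       736.7318     2,210.1953
  4       900.00       689.1784     2,756.7138
  5       900.00       644.6945     3,223.4726
  6    10,900.00     7,303.9916    43,823.9498
  Σ                 11,004.0709    54,431.3723
Price P = Σ PV = 11,004.0709.
Macaulay duration = Σ(t·PV) / P = 54,431.3723 / 11,004.0709 = 4.94648 years.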